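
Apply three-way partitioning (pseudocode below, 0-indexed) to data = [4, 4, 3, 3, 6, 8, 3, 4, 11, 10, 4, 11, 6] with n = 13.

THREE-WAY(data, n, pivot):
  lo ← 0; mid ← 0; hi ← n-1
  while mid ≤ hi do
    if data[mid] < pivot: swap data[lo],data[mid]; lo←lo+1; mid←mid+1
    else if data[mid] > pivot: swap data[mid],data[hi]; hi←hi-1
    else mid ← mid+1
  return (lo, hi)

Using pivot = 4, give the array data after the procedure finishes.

pivot = 4; lo=0, mid=0, hi=12
data[mid]=4=4: mid=1
data[mid]=4=4: mid=2
data[mid]=3<4: swap data[0],data[2]; lo=1,mid=3 → [3, 4, 4, 3, 6, 8, 3, 4, 11, 10, 4, 11, 6]
data[mid]=3<4: swap data[1],data[3]; lo=2,mid=4 → [3, 3, 4, 4, 6, 8, 3, 4, 11, 10, 4, 11, 6]
data[mid]=6>4: swap data[4],data[12]; hi=11 → [3, 3, 4, 4, 6, 8, 3, 4, 11, 10, 4, 11, 6]
data[mid]=6>4: swap data[4],data[11]; hi=10 → [3, 3, 4, 4, 11, 8, 3, 4, 11, 10, 4, 6, 6]
data[mid]=11>4: swap data[4],data[10]; hi=9 → [3, 3, 4, 4, 4, 8, 3, 4, 11, 10, 11, 6, 6]
data[mid]=4=4: mid=5
data[mid]=8>4: swap data[5],data[9]; hi=8 → [3, 3, 4, 4, 4, 10, 3, 4, 11, 8, 11, 6, 6]
data[mid]=10>4: swap data[5],data[8]; hi=7 → [3, 3, 4, 4, 4, 11, 3, 4, 10, 8, 11, 6, 6]
data[mid]=11>4: swap data[5],data[7]; hi=6 → [3, 3, 4, 4, 4, 4, 3, 11, 10, 8, 11, 6, 6]
data[mid]=4=4: mid=6
data[mid]=3<4: swap data[2],data[6]; lo=3,mid=7 → [3, 3, 3, 4, 4, 4, 4, 11, 10, 8, 11, 6, 6]
end: lo=3, hi=6; data = [3, 3, 3, 4, 4, 4, 4, 11, 10, 8, 11, 6, 6]

[3, 3, 3, 4, 4, 4, 4, 11, 10, 8, 11, 6, 6]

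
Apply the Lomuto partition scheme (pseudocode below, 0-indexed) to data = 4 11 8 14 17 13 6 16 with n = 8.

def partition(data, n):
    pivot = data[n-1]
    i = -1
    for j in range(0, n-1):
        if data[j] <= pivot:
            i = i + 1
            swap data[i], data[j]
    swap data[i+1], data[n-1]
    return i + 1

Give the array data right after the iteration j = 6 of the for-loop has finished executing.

4 11 8 14 13 6 17 16

pivot=16, i=-1
j=0: 4≤16, i=0, swap(0,0) ⇒ 4 11 8 14 17 13 6 16
j=1: 11≤16, i=1, swap(1,1) ⇒ 4 11 8 14 17 13 6 16
j=2: 8≤16, i=2, swap(2,2) ⇒ 4 11 8 14 17 13 6 16
j=3: 14≤16, i=3, swap(3,3) ⇒ 4 11 8 14 17 13 6 16
j=4: 17>16, skip
j=5: 13≤16, i=4, swap(4,5) ⇒ 4 11 8 14 13 17 6 16
j=6: 6≤16, i=5, swap(5,6) ⇒ 4 11 8 14 13 6 17 16
(after j=6) data = 4 11 8 14 13 6 17 16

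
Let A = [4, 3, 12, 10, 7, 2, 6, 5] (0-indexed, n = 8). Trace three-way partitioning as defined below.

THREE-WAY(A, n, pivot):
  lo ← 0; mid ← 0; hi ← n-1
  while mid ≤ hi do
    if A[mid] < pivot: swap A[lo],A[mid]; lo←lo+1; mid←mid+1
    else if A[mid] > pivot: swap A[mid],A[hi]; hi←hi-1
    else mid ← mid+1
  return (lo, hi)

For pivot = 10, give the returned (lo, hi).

pivot = 10; lo=0, mid=0, hi=7
A[mid]=4<10: swap A[0],A[0]; lo=1,mid=1 → [4, 3, 12, 10, 7, 2, 6, 5]
A[mid]=3<10: swap A[1],A[1]; lo=2,mid=2 → [4, 3, 12, 10, 7, 2, 6, 5]
A[mid]=12>10: swap A[2],A[7]; hi=6 → [4, 3, 5, 10, 7, 2, 6, 12]
A[mid]=5<10: swap A[2],A[2]; lo=3,mid=3 → [4, 3, 5, 10, 7, 2, 6, 12]
A[mid]=10=10: mid=4
A[mid]=7<10: swap A[3],A[4]; lo=4,mid=5 → [4, 3, 5, 7, 10, 2, 6, 12]
A[mid]=2<10: swap A[4],A[5]; lo=5,mid=6 → [4, 3, 5, 7, 2, 10, 6, 12]
A[mid]=6<10: swap A[5],A[6]; lo=6,mid=7 → [4, 3, 5, 7, 2, 6, 10, 12]
end: lo=6, hi=6; A = [4, 3, 5, 7, 2, 6, 10, 12]

(6, 6)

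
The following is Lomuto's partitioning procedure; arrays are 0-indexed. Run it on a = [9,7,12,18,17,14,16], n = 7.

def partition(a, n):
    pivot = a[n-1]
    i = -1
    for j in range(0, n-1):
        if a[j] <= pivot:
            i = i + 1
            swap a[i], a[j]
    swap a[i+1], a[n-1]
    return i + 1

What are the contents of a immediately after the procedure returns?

pivot=16, i=-1
j=0: 9≤16, i=0, swap(0,0) ⇒ [9,7,12,18,17,14,16]
j=1: 7≤16, i=1, swap(1,1) ⇒ [9,7,12,18,17,14,16]
j=2: 12≤16, i=2, swap(2,2) ⇒ [9,7,12,18,17,14,16]
j=3: 18>16, skip
j=4: 17>16, skip
j=5: 14≤16, i=3, swap(3,5) ⇒ [9,7,12,14,17,18,16]
swap(4,6) ⇒ [9,7,12,14,16,18,17]; return 4

[9,7,12,14,16,18,17]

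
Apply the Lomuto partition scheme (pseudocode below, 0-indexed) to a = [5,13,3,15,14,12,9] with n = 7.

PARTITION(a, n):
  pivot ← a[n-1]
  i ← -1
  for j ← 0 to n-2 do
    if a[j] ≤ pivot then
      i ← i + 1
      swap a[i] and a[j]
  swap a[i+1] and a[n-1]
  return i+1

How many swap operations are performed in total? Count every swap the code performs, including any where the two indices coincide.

pivot = a[6] = 9; i = -1
j=0: a[0]=5 ≤ 9 → i=0, swap a[0],a[0] (no change) → [5,13,3,15,14,12,9]
j=1: a[1]=13 > 9 → no swap
j=2: a[2]=3 ≤ 9 → i=1, swap a[1],a[2] → [5,3,13,15,14,12,9]
j=3: a[3]=15 > 9 → no swap
j=4: a[4]=14 > 9 → no swap
j=5: a[5]=12 > 9 → no swap
final swap a[2],a[6] → [5,3,9,15,14,12,13]; return 2

3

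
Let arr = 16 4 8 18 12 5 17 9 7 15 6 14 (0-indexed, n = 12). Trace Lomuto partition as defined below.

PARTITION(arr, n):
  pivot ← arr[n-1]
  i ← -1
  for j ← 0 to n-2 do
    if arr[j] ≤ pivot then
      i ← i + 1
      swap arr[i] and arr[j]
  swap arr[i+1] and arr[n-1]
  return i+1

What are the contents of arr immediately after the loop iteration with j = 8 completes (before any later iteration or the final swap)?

pivot=14, i=-1
j=0: 16>14, skip
j=1: 4≤14, i=0, swap(0,1) ⇒ 4 16 8 18 12 5 17 9 7 15 6 14
j=2: 8≤14, i=1, swap(1,2) ⇒ 4 8 16 18 12 5 17 9 7 15 6 14
j=3: 18>14, skip
j=4: 12≤14, i=2, swap(2,4) ⇒ 4 8 12 18 16 5 17 9 7 15 6 14
j=5: 5≤14, i=3, swap(3,5) ⇒ 4 8 12 5 16 18 17 9 7 15 6 14
j=6: 17>14, skip
j=7: 9≤14, i=4, swap(4,7) ⇒ 4 8 12 5 9 18 17 16 7 15 6 14
j=8: 7≤14, i=5, swap(5,8) ⇒ 4 8 12 5 9 7 17 16 18 15 6 14
(after j=8) arr = 4 8 12 5 9 7 17 16 18 15 6 14

4 8 12 5 9 7 17 16 18 15 6 14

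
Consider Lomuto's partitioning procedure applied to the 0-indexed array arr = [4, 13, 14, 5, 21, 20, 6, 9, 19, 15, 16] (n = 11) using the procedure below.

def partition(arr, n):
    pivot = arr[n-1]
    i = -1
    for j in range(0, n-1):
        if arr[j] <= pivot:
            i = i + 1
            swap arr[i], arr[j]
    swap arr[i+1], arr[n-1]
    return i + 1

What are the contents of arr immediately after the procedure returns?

pivot=16, i=-1
j=0: 4≤16, i=0, swap(0,0) ⇒ [4, 13, 14, 5, 21, 20, 6, 9, 19, 15, 16]
j=1: 13≤16, i=1, swap(1,1) ⇒ [4, 13, 14, 5, 21, 20, 6, 9, 19, 15, 16]
j=2: 14≤16, i=2, swap(2,2) ⇒ [4, 13, 14, 5, 21, 20, 6, 9, 19, 15, 16]
j=3: 5≤16, i=3, swap(3,3) ⇒ [4, 13, 14, 5, 21, 20, 6, 9, 19, 15, 16]
j=4: 21>16, skip
j=5: 20>16, skip
j=6: 6≤16, i=4, swap(4,6) ⇒ [4, 13, 14, 5, 6, 20, 21, 9, 19, 15, 16]
j=7: 9≤16, i=5, swap(5,7) ⇒ [4, 13, 14, 5, 6, 9, 21, 20, 19, 15, 16]
j=8: 19>16, skip
j=9: 15≤16, i=6, swap(6,9) ⇒ [4, 13, 14, 5, 6, 9, 15, 20, 19, 21, 16]
swap(7,10) ⇒ [4, 13, 14, 5, 6, 9, 15, 16, 19, 21, 20]; return 7

[4, 13, 14, 5, 6, 9, 15, 16, 19, 21, 20]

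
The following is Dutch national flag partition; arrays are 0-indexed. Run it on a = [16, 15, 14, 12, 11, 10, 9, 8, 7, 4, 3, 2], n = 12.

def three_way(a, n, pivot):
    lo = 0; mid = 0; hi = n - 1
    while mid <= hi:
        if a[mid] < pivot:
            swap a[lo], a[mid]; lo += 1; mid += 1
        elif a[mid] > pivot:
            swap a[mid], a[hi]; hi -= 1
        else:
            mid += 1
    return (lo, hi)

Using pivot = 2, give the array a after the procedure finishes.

pivot = 2; lo=0, mid=0, hi=11
a[mid]=16>2: swap a[0],a[11]; hi=10 → [2, 15, 14, 12, 11, 10, 9, 8, 7, 4, 3, 16]
a[mid]=2=2: mid=1
a[mid]=15>2: swap a[1],a[10]; hi=9 → [2, 3, 14, 12, 11, 10, 9, 8, 7, 4, 15, 16]
a[mid]=3>2: swap a[1],a[9]; hi=8 → [2, 4, 14, 12, 11, 10, 9, 8, 7, 3, 15, 16]
a[mid]=4>2: swap a[1],a[8]; hi=7 → [2, 7, 14, 12, 11, 10, 9, 8, 4, 3, 15, 16]
a[mid]=7>2: swap a[1],a[7]; hi=6 → [2, 8, 14, 12, 11, 10, 9, 7, 4, 3, 15, 16]
a[mid]=8>2: swap a[1],a[6]; hi=5 → [2, 9, 14, 12, 11, 10, 8, 7, 4, 3, 15, 16]
a[mid]=9>2: swap a[1],a[5]; hi=4 → [2, 10, 14, 12, 11, 9, 8, 7, 4, 3, 15, 16]
a[mid]=10>2: swap a[1],a[4]; hi=3 → [2, 11, 14, 12, 10, 9, 8, 7, 4, 3, 15, 16]
a[mid]=11>2: swap a[1],a[3]; hi=2 → [2, 12, 14, 11, 10, 9, 8, 7, 4, 3, 15, 16]
a[mid]=12>2: swap a[1],a[2]; hi=1 → [2, 14, 12, 11, 10, 9, 8, 7, 4, 3, 15, 16]
a[mid]=14>2: swap a[1],a[1]; hi=0 → [2, 14, 12, 11, 10, 9, 8, 7, 4, 3, 15, 16]
end: lo=0, hi=0; a = [2, 14, 12, 11, 10, 9, 8, 7, 4, 3, 15, 16]

[2, 14, 12, 11, 10, 9, 8, 7, 4, 3, 15, 16]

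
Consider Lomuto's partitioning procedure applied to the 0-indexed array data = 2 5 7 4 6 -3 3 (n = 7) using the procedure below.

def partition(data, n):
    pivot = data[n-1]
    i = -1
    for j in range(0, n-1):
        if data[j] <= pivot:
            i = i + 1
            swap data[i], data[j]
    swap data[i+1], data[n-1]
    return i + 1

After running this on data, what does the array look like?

2 -3 3 4 6 5 7

pivot = data[6] = 3; i = -1
j=0: data[0]=2 ≤ 3 → i=0, swap data[0],data[0] (no change) → 2 5 7 4 6 -3 3
j=1: data[1]=5 > 3 → no swap
j=2: data[2]=7 > 3 → no swap
j=3: data[3]=4 > 3 → no swap
j=4: data[4]=6 > 3 → no swap
j=5: data[5]=-3 ≤ 3 → i=1, swap data[1],data[5] → 2 -3 7 4 6 5 3
final swap data[2],data[6] → 2 -3 3 4 6 5 7; return 2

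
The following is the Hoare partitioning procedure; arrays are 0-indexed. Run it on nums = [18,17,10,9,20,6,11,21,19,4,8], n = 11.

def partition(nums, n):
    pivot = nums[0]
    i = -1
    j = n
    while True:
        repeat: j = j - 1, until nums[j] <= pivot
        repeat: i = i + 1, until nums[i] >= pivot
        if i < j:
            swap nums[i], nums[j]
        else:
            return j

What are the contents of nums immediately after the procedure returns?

[8,17,10,9,4,6,11,21,19,20,18]

pivot=18
j stops at 10 (8), i stops at 0 (18); swap ⇒ [8,17,10,9,20,6,11,21,19,4,18]
j stops at 9 (4), i stops at 4 (20); swap ⇒ [8,17,10,9,4,6,11,21,19,20,18]
j stops at 6, i stops at 7; i≥j ⇒ return 6. nums=[8,17,10,9,4,6,11,21,19,20,18]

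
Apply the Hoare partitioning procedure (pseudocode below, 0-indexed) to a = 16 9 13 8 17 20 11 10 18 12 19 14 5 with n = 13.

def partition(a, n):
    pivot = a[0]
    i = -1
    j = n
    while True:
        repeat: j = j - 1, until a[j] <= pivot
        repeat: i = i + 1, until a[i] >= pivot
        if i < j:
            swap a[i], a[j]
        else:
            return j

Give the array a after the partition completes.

5 9 13 8 14 12 11 10 18 20 19 17 16

pivot=16
j stops at 12 (5), i stops at 0 (16); swap ⇒ 5 9 13 8 17 20 11 10 18 12 19 14 16
j stops at 11 (14), i stops at 4 (17); swap ⇒ 5 9 13 8 14 20 11 10 18 12 19 17 16
j stops at 9 (12), i stops at 5 (20); swap ⇒ 5 9 13 8 14 12 11 10 18 20 19 17 16
j stops at 7, i stops at 8; i≥j ⇒ return 7. a=5 9 13 8 14 12 11 10 18 20 19 17 16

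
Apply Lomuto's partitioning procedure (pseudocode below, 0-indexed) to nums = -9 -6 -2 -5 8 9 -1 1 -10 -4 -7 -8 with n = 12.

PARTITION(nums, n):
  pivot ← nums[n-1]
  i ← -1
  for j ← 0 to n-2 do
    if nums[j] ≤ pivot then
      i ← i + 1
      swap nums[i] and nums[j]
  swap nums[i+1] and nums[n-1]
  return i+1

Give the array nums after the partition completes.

pivot = nums[11] = -8; i = -1
j=0: nums[0]=-9 ≤ -8 → i=0, swap nums[0],nums[0] (no change) → -9 -6 -2 -5 8 9 -1 1 -10 -4 -7 -8
j=1: nums[1]=-6 > -8 → no swap
j=2: nums[2]=-2 > -8 → no swap
j=3: nums[3]=-5 > -8 → no swap
j=4: nums[4]=8 > -8 → no swap
j=5: nums[5]=9 > -8 → no swap
j=6: nums[6]=-1 > -8 → no swap
j=7: nums[7]=1 > -8 → no swap
j=8: nums[8]=-10 ≤ -8 → i=1, swap nums[1],nums[8] → -9 -10 -2 -5 8 9 -1 1 -6 -4 -7 -8
j=9: nums[9]=-4 > -8 → no swap
j=10: nums[10]=-7 > -8 → no swap
final swap nums[2],nums[11] → -9 -10 -8 -5 8 9 -1 1 -6 -4 -7 -2; return 2

-9 -10 -8 -5 8 9 -1 1 -6 -4 -7 -2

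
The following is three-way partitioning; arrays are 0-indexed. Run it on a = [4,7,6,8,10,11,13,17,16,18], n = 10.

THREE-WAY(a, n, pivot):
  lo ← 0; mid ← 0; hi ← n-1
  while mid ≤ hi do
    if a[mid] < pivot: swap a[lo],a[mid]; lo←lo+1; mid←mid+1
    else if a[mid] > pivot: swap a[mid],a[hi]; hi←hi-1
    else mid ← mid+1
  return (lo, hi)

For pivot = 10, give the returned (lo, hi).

pivot = 10; lo=0, mid=0, hi=9
a[mid]=4<10: swap a[0],a[0]; lo=1,mid=1 → [4,7,6,8,10,11,13,17,16,18]
a[mid]=7<10: swap a[1],a[1]; lo=2,mid=2 → [4,7,6,8,10,11,13,17,16,18]
a[mid]=6<10: swap a[2],a[2]; lo=3,mid=3 → [4,7,6,8,10,11,13,17,16,18]
a[mid]=8<10: swap a[3],a[3]; lo=4,mid=4 → [4,7,6,8,10,11,13,17,16,18]
a[mid]=10=10: mid=5
a[mid]=11>10: swap a[5],a[9]; hi=8 → [4,7,6,8,10,18,13,17,16,11]
a[mid]=18>10: swap a[5],a[8]; hi=7 → [4,7,6,8,10,16,13,17,18,11]
a[mid]=16>10: swap a[5],a[7]; hi=6 → [4,7,6,8,10,17,13,16,18,11]
a[mid]=17>10: swap a[5],a[6]; hi=5 → [4,7,6,8,10,13,17,16,18,11]
a[mid]=13>10: swap a[5],a[5]; hi=4 → [4,7,6,8,10,13,17,16,18,11]
end: lo=4, hi=4; a = [4,7,6,8,10,13,17,16,18,11]

(4, 4)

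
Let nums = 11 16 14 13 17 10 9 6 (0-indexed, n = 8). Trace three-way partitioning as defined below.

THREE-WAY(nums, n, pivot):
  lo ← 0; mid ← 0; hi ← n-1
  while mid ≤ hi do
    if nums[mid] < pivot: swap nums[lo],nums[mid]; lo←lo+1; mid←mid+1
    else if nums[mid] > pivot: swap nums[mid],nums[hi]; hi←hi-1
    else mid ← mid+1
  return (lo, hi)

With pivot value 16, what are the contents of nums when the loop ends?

11 14 13 6 10 9 16 17

lo=0 mid=0 hi=7
11<16: swap(0,0), lo=1 mid=1 ⇒ 11 16 14 13 17 10 9 6
16=16: mid=2
14<16: swap(1,2), lo=2 mid=3 ⇒ 11 14 16 13 17 10 9 6
13<16: swap(2,3), lo=3 mid=4 ⇒ 11 14 13 16 17 10 9 6
17>16: swap(4,7), hi=6 ⇒ 11 14 13 16 6 10 9 17
6<16: swap(3,4), lo=4 mid=5 ⇒ 11 14 13 6 16 10 9 17
10<16: swap(4,5), lo=5 mid=6 ⇒ 11 14 13 6 10 16 9 17
9<16: swap(5,6), lo=6 mid=7 ⇒ 11 14 13 6 10 9 16 17
done. lo=6 hi=6; nums=11 14 13 6 10 9 16 17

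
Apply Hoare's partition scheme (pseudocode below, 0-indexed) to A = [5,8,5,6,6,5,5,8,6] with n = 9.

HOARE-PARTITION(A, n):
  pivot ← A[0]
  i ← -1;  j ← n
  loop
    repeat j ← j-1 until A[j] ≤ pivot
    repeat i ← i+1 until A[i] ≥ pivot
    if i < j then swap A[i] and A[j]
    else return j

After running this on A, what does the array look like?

pivot=5
j stops at 6 (5), i stops at 0 (5); swap ⇒ [5,8,5,6,6,5,5,8,6]
j stops at 5 (5), i stops at 1 (8); swap ⇒ [5,5,5,6,6,8,5,8,6]
j stops at 2, i stops at 2; i≥j ⇒ return 2. A=[5,5,5,6,6,8,5,8,6]

[5,5,5,6,6,8,5,8,6]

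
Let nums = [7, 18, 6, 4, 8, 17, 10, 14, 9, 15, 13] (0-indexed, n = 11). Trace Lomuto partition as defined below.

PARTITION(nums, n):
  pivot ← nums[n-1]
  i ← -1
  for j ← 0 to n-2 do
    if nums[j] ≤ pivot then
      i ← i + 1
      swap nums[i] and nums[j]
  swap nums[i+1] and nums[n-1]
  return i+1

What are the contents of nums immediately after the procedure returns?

[7, 6, 4, 8, 10, 9, 13, 14, 17, 15, 18]

pivot=13, i=-1
j=0: 7≤13, i=0, swap(0,0) ⇒ [7, 18, 6, 4, 8, 17, 10, 14, 9, 15, 13]
j=1: 18>13, skip
j=2: 6≤13, i=1, swap(1,2) ⇒ [7, 6, 18, 4, 8, 17, 10, 14, 9, 15, 13]
j=3: 4≤13, i=2, swap(2,3) ⇒ [7, 6, 4, 18, 8, 17, 10, 14, 9, 15, 13]
j=4: 8≤13, i=3, swap(3,4) ⇒ [7, 6, 4, 8, 18, 17, 10, 14, 9, 15, 13]
j=5: 17>13, skip
j=6: 10≤13, i=4, swap(4,6) ⇒ [7, 6, 4, 8, 10, 17, 18, 14, 9, 15, 13]
j=7: 14>13, skip
j=8: 9≤13, i=5, swap(5,8) ⇒ [7, 6, 4, 8, 10, 9, 18, 14, 17, 15, 13]
j=9: 15>13, skip
swap(6,10) ⇒ [7, 6, 4, 8, 10, 9, 13, 14, 17, 15, 18]; return 6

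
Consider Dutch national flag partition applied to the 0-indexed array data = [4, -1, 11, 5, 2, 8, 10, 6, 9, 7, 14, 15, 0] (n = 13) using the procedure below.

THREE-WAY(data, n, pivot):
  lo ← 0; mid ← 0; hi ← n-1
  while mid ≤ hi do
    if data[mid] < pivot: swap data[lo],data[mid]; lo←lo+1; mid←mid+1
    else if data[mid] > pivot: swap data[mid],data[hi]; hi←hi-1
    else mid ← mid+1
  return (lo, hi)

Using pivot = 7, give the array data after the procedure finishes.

lo=0 mid=0 hi=12
4<7: swap(0,0), lo=1 mid=1 ⇒ [4, -1, 11, 5, 2, 8, 10, 6, 9, 7, 14, 15, 0]
-1<7: swap(1,1), lo=2 mid=2 ⇒ [4, -1, 11, 5, 2, 8, 10, 6, 9, 7, 14, 15, 0]
11>7: swap(2,12), hi=11 ⇒ [4, -1, 0, 5, 2, 8, 10, 6, 9, 7, 14, 15, 11]
0<7: swap(2,2), lo=3 mid=3 ⇒ [4, -1, 0, 5, 2, 8, 10, 6, 9, 7, 14, 15, 11]
5<7: swap(3,3), lo=4 mid=4 ⇒ [4, -1, 0, 5, 2, 8, 10, 6, 9, 7, 14, 15, 11]
2<7: swap(4,4), lo=5 mid=5 ⇒ [4, -1, 0, 5, 2, 8, 10, 6, 9, 7, 14, 15, 11]
8>7: swap(5,11), hi=10 ⇒ [4, -1, 0, 5, 2, 15, 10, 6, 9, 7, 14, 8, 11]
15>7: swap(5,10), hi=9 ⇒ [4, -1, 0, 5, 2, 14, 10, 6, 9, 7, 15, 8, 11]
14>7: swap(5,9), hi=8 ⇒ [4, -1, 0, 5, 2, 7, 10, 6, 9, 14, 15, 8, 11]
7=7: mid=6
10>7: swap(6,8), hi=7 ⇒ [4, -1, 0, 5, 2, 7, 9, 6, 10, 14, 15, 8, 11]
9>7: swap(6,7), hi=6 ⇒ [4, -1, 0, 5, 2, 7, 6, 9, 10, 14, 15, 8, 11]
6<7: swap(5,6), lo=6 mid=7 ⇒ [4, -1, 0, 5, 2, 6, 7, 9, 10, 14, 15, 8, 11]
done. lo=6 hi=6; data=[4, -1, 0, 5, 2, 6, 7, 9, 10, 14, 15, 8, 11]

[4, -1, 0, 5, 2, 6, 7, 9, 10, 14, 15, 8, 11]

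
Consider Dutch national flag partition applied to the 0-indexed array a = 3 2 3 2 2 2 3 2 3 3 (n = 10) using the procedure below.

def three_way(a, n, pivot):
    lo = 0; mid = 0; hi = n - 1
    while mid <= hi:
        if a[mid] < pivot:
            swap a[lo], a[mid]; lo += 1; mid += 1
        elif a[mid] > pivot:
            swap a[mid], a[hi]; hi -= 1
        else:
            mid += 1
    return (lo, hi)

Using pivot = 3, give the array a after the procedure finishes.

2 2 2 2 2 3 3 3 3 3

pivot = 3; lo=0, mid=0, hi=9
a[mid]=3=3: mid=1
a[mid]=2<3: swap a[0],a[1]; lo=1,mid=2 → 2 3 3 2 2 2 3 2 3 3
a[mid]=3=3: mid=3
a[mid]=2<3: swap a[1],a[3]; lo=2,mid=4 → 2 2 3 3 2 2 3 2 3 3
a[mid]=2<3: swap a[2],a[4]; lo=3,mid=5 → 2 2 2 3 3 2 3 2 3 3
a[mid]=2<3: swap a[3],a[5]; lo=4,mid=6 → 2 2 2 2 3 3 3 2 3 3
a[mid]=3=3: mid=7
a[mid]=2<3: swap a[4],a[7]; lo=5,mid=8 → 2 2 2 2 2 3 3 3 3 3
a[mid]=3=3: mid=9
a[mid]=3=3: mid=10
end: lo=5, hi=9; a = 2 2 2 2 2 3 3 3 3 3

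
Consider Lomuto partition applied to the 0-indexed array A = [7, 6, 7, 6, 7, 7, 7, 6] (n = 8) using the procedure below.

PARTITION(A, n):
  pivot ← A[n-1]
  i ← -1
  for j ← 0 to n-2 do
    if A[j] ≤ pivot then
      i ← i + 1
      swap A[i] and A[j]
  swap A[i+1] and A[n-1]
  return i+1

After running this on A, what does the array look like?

pivot=6, i=-1
j=0: 7>6, skip
j=1: 6≤6, i=0, swap(0,1) ⇒ [6, 7, 7, 6, 7, 7, 7, 6]
j=2: 7>6, skip
j=3: 6≤6, i=1, swap(1,3) ⇒ [6, 6, 7, 7, 7, 7, 7, 6]
j=4: 7>6, skip
j=5: 7>6, skip
j=6: 7>6, skip
swap(2,7) ⇒ [6, 6, 6, 7, 7, 7, 7, 7]; return 2

[6, 6, 6, 7, 7, 7, 7, 7]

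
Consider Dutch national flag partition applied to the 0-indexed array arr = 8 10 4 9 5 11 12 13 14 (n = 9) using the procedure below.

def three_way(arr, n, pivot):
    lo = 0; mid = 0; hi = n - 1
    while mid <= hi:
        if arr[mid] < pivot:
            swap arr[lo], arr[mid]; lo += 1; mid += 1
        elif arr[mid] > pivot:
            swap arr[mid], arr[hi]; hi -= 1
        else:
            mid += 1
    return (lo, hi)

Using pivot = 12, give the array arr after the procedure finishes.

8 10 4 9 5 11 12 14 13

pivot = 12; lo=0, mid=0, hi=8
arr[mid]=8<12: swap arr[0],arr[0]; lo=1,mid=1 → 8 10 4 9 5 11 12 13 14
arr[mid]=10<12: swap arr[1],arr[1]; lo=2,mid=2 → 8 10 4 9 5 11 12 13 14
arr[mid]=4<12: swap arr[2],arr[2]; lo=3,mid=3 → 8 10 4 9 5 11 12 13 14
arr[mid]=9<12: swap arr[3],arr[3]; lo=4,mid=4 → 8 10 4 9 5 11 12 13 14
arr[mid]=5<12: swap arr[4],arr[4]; lo=5,mid=5 → 8 10 4 9 5 11 12 13 14
arr[mid]=11<12: swap arr[5],arr[5]; lo=6,mid=6 → 8 10 4 9 5 11 12 13 14
arr[mid]=12=12: mid=7
arr[mid]=13>12: swap arr[7],arr[8]; hi=7 → 8 10 4 9 5 11 12 14 13
arr[mid]=14>12: swap arr[7],arr[7]; hi=6 → 8 10 4 9 5 11 12 14 13
end: lo=6, hi=6; arr = 8 10 4 9 5 11 12 14 13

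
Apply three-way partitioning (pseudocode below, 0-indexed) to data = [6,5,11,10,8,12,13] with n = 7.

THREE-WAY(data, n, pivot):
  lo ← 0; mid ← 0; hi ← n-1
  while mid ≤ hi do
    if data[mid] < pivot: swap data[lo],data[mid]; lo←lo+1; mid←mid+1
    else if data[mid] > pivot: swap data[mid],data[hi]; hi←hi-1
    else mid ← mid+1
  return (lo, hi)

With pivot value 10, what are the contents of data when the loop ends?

[6,5,8,10,12,13,11]

pivot = 10; lo=0, mid=0, hi=6
data[mid]=6<10: swap data[0],data[0]; lo=1,mid=1 → [6,5,11,10,8,12,13]
data[mid]=5<10: swap data[1],data[1]; lo=2,mid=2 → [6,5,11,10,8,12,13]
data[mid]=11>10: swap data[2],data[6]; hi=5 → [6,5,13,10,8,12,11]
data[mid]=13>10: swap data[2],data[5]; hi=4 → [6,5,12,10,8,13,11]
data[mid]=12>10: swap data[2],data[4]; hi=3 → [6,5,8,10,12,13,11]
data[mid]=8<10: swap data[2],data[2]; lo=3,mid=3 → [6,5,8,10,12,13,11]
data[mid]=10=10: mid=4
end: lo=3, hi=3; data = [6,5,8,10,12,13,11]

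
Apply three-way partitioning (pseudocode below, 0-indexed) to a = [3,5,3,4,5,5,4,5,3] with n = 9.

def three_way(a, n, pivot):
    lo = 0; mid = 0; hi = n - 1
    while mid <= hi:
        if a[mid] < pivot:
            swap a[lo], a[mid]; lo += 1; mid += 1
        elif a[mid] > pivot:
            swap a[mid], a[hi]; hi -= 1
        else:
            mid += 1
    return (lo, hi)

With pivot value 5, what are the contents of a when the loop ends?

[3,3,4,4,3,5,5,5,5]

lo=0 mid=0 hi=8
3<5: swap(0,0), lo=1 mid=1 ⇒ [3,5,3,4,5,5,4,5,3]
5=5: mid=2
3<5: swap(1,2), lo=2 mid=3 ⇒ [3,3,5,4,5,5,4,5,3]
4<5: swap(2,3), lo=3 mid=4 ⇒ [3,3,4,5,5,5,4,5,3]
5=5: mid=5
5=5: mid=6
4<5: swap(3,6), lo=4 mid=7 ⇒ [3,3,4,4,5,5,5,5,3]
5=5: mid=8
3<5: swap(4,8), lo=5 mid=9 ⇒ [3,3,4,4,3,5,5,5,5]
done. lo=5 hi=8; a=[3,3,4,4,3,5,5,5,5]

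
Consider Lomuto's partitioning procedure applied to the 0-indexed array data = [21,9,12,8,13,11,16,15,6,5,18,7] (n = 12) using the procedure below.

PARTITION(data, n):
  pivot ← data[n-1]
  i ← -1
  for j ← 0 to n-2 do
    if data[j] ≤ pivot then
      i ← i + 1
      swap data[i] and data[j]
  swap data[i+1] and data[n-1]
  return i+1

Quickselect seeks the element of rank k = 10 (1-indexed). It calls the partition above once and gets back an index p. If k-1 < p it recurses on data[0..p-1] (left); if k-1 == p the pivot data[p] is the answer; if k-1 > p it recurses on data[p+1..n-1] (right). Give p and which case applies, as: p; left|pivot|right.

2; right

pivot=7, i=-1
j=0: 21>7, skip
j=1: 9>7, skip
j=2: 12>7, skip
j=3: 8>7, skip
j=4: 13>7, skip
j=5: 11>7, skip
j=6: 16>7, skip
j=7: 15>7, skip
j=8: 6≤7, i=0, swap(0,8) ⇒ [6,9,12,8,13,11,16,15,21,5,18,7]
j=9: 5≤7, i=1, swap(1,9) ⇒ [6,5,12,8,13,11,16,15,21,9,18,7]
j=10: 18>7, skip
swap(2,11) ⇒ [6,5,7,8,13,11,16,15,21,9,18,12]; return 2
p = 2; k-1 = 9 > 2 ⇒ right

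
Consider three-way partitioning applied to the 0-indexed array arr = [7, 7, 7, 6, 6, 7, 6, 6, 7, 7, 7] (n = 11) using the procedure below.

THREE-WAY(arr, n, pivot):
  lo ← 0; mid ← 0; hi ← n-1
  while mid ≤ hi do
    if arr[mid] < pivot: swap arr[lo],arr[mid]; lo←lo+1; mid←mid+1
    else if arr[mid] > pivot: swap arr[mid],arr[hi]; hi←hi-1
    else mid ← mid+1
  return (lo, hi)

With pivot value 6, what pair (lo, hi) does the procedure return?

(0, 3)

pivot = 6; lo=0, mid=0, hi=10
arr[mid]=7>6: swap arr[0],arr[10]; hi=9 → [7, 7, 7, 6, 6, 7, 6, 6, 7, 7, 7]
arr[mid]=7>6: swap arr[0],arr[9]; hi=8 → [7, 7, 7, 6, 6, 7, 6, 6, 7, 7, 7]
arr[mid]=7>6: swap arr[0],arr[8]; hi=7 → [7, 7, 7, 6, 6, 7, 6, 6, 7, 7, 7]
arr[mid]=7>6: swap arr[0],arr[7]; hi=6 → [6, 7, 7, 6, 6, 7, 6, 7, 7, 7, 7]
arr[mid]=6=6: mid=1
arr[mid]=7>6: swap arr[1],arr[6]; hi=5 → [6, 6, 7, 6, 6, 7, 7, 7, 7, 7, 7]
arr[mid]=6=6: mid=2
arr[mid]=7>6: swap arr[2],arr[5]; hi=4 → [6, 6, 7, 6, 6, 7, 7, 7, 7, 7, 7]
arr[mid]=7>6: swap arr[2],arr[4]; hi=3 → [6, 6, 6, 6, 7, 7, 7, 7, 7, 7, 7]
arr[mid]=6=6: mid=3
arr[mid]=6=6: mid=4
end: lo=0, hi=3; arr = [6, 6, 6, 6, 7, 7, 7, 7, 7, 7, 7]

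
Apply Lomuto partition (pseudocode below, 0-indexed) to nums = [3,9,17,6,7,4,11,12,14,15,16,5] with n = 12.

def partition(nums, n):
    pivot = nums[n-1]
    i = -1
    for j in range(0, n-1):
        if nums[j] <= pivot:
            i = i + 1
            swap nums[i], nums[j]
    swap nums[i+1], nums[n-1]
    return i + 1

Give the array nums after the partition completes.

[3,4,5,6,7,9,11,12,14,15,16,17]

pivot = nums[11] = 5; i = -1
j=0: nums[0]=3 ≤ 5 → i=0, swap nums[0],nums[0] (no change) → [3,9,17,6,7,4,11,12,14,15,16,5]
j=1: nums[1]=9 > 5 → no swap
j=2: nums[2]=17 > 5 → no swap
j=3: nums[3]=6 > 5 → no swap
j=4: nums[4]=7 > 5 → no swap
j=5: nums[5]=4 ≤ 5 → i=1, swap nums[1],nums[5] → [3,4,17,6,7,9,11,12,14,15,16,5]
j=6: nums[6]=11 > 5 → no swap
j=7: nums[7]=12 > 5 → no swap
j=8: nums[8]=14 > 5 → no swap
j=9: nums[9]=15 > 5 → no swap
j=10: nums[10]=16 > 5 → no swap
final swap nums[2],nums[11] → [3,4,5,6,7,9,11,12,14,15,16,17]; return 2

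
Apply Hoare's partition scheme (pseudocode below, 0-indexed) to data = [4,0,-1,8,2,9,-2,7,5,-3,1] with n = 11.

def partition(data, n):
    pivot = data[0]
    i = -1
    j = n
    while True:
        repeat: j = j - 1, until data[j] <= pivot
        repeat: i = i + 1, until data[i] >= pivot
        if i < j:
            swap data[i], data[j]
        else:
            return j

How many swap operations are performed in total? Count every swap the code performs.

3

pivot = data[0] = 4; i = -1, j = 11
j→10 (data[10]=1≤4), i→0 (data[0]=4≥4); i<j, swap → [1,0,-1,8,2,9,-2,7,5,-3,4]
j→9 (data[9]=-3≤4), i→3 (data[3]=8≥4); i<j, swap → [1,0,-1,-3,2,9,-2,7,5,8,4]
j→6 (data[6]=-2≤4), i→5 (data[5]=9≥4); i<j, swap → [1,0,-1,-3,2,-2,9,7,5,8,4]
j→5, i→6; i≥j, return j=5. data = [1,0,-1,-3,2,-2,9,7,5,8,4]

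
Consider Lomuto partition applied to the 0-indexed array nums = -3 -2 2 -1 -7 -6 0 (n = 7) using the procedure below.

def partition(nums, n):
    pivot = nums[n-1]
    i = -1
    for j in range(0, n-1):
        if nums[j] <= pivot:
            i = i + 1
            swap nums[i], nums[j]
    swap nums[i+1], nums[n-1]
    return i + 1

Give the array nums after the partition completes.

pivot = nums[6] = 0; i = -1
j=0: nums[0]=-3 ≤ 0 → i=0, swap nums[0],nums[0] (no change) → -3 -2 2 -1 -7 -6 0
j=1: nums[1]=-2 ≤ 0 → i=1, swap nums[1],nums[1] (no change) → -3 -2 2 -1 -7 -6 0
j=2: nums[2]=2 > 0 → no swap
j=3: nums[3]=-1 ≤ 0 → i=2, swap nums[2],nums[3] → -3 -2 -1 2 -7 -6 0
j=4: nums[4]=-7 ≤ 0 → i=3, swap nums[3],nums[4] → -3 -2 -1 -7 2 -6 0
j=5: nums[5]=-6 ≤ 0 → i=4, swap nums[4],nums[5] → -3 -2 -1 -7 -6 2 0
final swap nums[5],nums[6] → -3 -2 -1 -7 -6 0 2; return 5

-3 -2 -1 -7 -6 0 2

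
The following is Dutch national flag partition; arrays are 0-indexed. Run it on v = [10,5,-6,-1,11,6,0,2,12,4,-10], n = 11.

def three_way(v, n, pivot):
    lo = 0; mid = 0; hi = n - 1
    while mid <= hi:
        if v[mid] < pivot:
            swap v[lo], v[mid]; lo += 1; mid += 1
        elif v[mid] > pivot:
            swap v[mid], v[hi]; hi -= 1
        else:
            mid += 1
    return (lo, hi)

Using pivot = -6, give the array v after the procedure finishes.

lo=0 mid=0 hi=10
10>-6: swap(0,10), hi=9 ⇒ [-10,5,-6,-1,11,6,0,2,12,4,10]
-10<-6: swap(0,0), lo=1 mid=1 ⇒ [-10,5,-6,-1,11,6,0,2,12,4,10]
5>-6: swap(1,9), hi=8 ⇒ [-10,4,-6,-1,11,6,0,2,12,5,10]
4>-6: swap(1,8), hi=7 ⇒ [-10,12,-6,-1,11,6,0,2,4,5,10]
12>-6: swap(1,7), hi=6 ⇒ [-10,2,-6,-1,11,6,0,12,4,5,10]
2>-6: swap(1,6), hi=5 ⇒ [-10,0,-6,-1,11,6,2,12,4,5,10]
0>-6: swap(1,5), hi=4 ⇒ [-10,6,-6,-1,11,0,2,12,4,5,10]
6>-6: swap(1,4), hi=3 ⇒ [-10,11,-6,-1,6,0,2,12,4,5,10]
11>-6: swap(1,3), hi=2 ⇒ [-10,-1,-6,11,6,0,2,12,4,5,10]
-1>-6: swap(1,2), hi=1 ⇒ [-10,-6,-1,11,6,0,2,12,4,5,10]
-6=-6: mid=2
done. lo=1 hi=1; v=[-10,-6,-1,11,6,0,2,12,4,5,10]

[-10,-6,-1,11,6,0,2,12,4,5,10]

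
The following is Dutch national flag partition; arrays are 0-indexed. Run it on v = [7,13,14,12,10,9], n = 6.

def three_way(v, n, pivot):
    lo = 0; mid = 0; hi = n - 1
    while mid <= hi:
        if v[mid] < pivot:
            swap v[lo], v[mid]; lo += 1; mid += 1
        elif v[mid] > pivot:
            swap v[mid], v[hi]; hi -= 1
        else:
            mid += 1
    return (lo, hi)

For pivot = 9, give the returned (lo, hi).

(1, 1)

lo=0 mid=0 hi=5
7<9: swap(0,0), lo=1 mid=1 ⇒ [7,13,14,12,10,9]
13>9: swap(1,5), hi=4 ⇒ [7,9,14,12,10,13]
9=9: mid=2
14>9: swap(2,4), hi=3 ⇒ [7,9,10,12,14,13]
10>9: swap(2,3), hi=2 ⇒ [7,9,12,10,14,13]
12>9: swap(2,2), hi=1 ⇒ [7,9,12,10,14,13]
done. lo=1 hi=1; v=[7,9,12,10,14,13]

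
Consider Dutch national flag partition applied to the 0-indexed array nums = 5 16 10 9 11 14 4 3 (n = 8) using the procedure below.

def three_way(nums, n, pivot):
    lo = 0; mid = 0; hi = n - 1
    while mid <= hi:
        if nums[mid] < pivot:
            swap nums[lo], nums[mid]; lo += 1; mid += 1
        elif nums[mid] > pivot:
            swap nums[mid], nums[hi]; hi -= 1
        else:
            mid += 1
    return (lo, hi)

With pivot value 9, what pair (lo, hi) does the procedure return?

(3, 3)

lo=0 mid=0 hi=7
5<9: swap(0,0), lo=1 mid=1 ⇒ 5 16 10 9 11 14 4 3
16>9: swap(1,7), hi=6 ⇒ 5 3 10 9 11 14 4 16
3<9: swap(1,1), lo=2 mid=2 ⇒ 5 3 10 9 11 14 4 16
10>9: swap(2,6), hi=5 ⇒ 5 3 4 9 11 14 10 16
4<9: swap(2,2), lo=3 mid=3 ⇒ 5 3 4 9 11 14 10 16
9=9: mid=4
11>9: swap(4,5), hi=4 ⇒ 5 3 4 9 14 11 10 16
14>9: swap(4,4), hi=3 ⇒ 5 3 4 9 14 11 10 16
done. lo=3 hi=3; nums=5 3 4 9 14 11 10 16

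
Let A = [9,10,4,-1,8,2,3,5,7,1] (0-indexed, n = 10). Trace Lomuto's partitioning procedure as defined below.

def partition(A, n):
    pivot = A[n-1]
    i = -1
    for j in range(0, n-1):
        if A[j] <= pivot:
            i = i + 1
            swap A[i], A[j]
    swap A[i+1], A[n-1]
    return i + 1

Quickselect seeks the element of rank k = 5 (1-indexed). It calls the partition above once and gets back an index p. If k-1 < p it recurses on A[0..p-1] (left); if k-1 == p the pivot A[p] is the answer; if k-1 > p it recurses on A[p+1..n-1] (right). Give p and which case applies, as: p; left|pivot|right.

pivot = A[9] = 1; i = -1
j=0: A[0]=9 > 1 → no swap
j=1: A[1]=10 > 1 → no swap
j=2: A[2]=4 > 1 → no swap
j=3: A[3]=-1 ≤ 1 → i=0, swap A[0],A[3] → [-1,10,4,9,8,2,3,5,7,1]
j=4: A[4]=8 > 1 → no swap
j=5: A[5]=2 > 1 → no swap
j=6: A[6]=3 > 1 → no swap
j=7: A[7]=5 > 1 → no swap
j=8: A[8]=7 > 1 → no swap
final swap A[1],A[9] → [-1,1,4,9,8,2,3,5,7,10]; return 1
p = 1; k-1 = 4 > 1 ⇒ right

1; right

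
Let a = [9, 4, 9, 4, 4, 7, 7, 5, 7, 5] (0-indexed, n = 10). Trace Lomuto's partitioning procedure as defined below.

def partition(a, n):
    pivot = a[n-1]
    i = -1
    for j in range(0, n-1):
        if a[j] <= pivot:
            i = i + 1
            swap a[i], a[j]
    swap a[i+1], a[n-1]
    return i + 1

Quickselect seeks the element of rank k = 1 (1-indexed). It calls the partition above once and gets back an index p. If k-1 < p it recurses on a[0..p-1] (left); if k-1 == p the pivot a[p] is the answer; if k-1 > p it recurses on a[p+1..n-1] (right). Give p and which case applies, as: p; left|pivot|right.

4; left

pivot=5, i=-1
j=0: 9>5, skip
j=1: 4≤5, i=0, swap(0,1) ⇒ [4, 9, 9, 4, 4, 7, 7, 5, 7, 5]
j=2: 9>5, skip
j=3: 4≤5, i=1, swap(1,3) ⇒ [4, 4, 9, 9, 4, 7, 7, 5, 7, 5]
j=4: 4≤5, i=2, swap(2,4) ⇒ [4, 4, 4, 9, 9, 7, 7, 5, 7, 5]
j=5: 7>5, skip
j=6: 7>5, skip
j=7: 5≤5, i=3, swap(3,7) ⇒ [4, 4, 4, 5, 9, 7, 7, 9, 7, 5]
j=8: 7>5, skip
swap(4,9) ⇒ [4, 4, 4, 5, 5, 7, 7, 9, 7, 9]; return 4
p = 4; k-1 = 0 < 4 ⇒ left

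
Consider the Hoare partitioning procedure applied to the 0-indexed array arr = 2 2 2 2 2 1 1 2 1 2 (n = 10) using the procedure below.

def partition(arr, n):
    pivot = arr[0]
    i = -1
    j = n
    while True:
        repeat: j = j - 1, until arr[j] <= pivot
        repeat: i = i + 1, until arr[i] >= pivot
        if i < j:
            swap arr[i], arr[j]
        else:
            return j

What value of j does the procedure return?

4

pivot=2
j stops at 9 (2), i stops at 0 (2); swap ⇒ 2 2 2 2 2 1 1 2 1 2
j stops at 8 (1), i stops at 1 (2); swap ⇒ 2 1 2 2 2 1 1 2 2 2
j stops at 7 (2), i stops at 2 (2); swap ⇒ 2 1 2 2 2 1 1 2 2 2
j stops at 6 (1), i stops at 3 (2); swap ⇒ 2 1 2 1 2 1 2 2 2 2
j stops at 5 (1), i stops at 4 (2); swap ⇒ 2 1 2 1 1 2 2 2 2 2
j stops at 4, i stops at 5; i≥j ⇒ return 4. arr=2 1 2 1 1 2 2 2 2 2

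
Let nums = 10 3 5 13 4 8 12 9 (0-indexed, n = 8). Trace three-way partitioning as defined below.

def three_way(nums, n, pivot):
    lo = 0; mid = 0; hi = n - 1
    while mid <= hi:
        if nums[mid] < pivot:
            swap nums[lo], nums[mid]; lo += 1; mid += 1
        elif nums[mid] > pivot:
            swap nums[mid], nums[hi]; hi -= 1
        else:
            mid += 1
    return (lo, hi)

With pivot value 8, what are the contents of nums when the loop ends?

3 5 4 8 13 12 9 10

pivot = 8; lo=0, mid=0, hi=7
nums[mid]=10>8: swap nums[0],nums[7]; hi=6 → 9 3 5 13 4 8 12 10
nums[mid]=9>8: swap nums[0],nums[6]; hi=5 → 12 3 5 13 4 8 9 10
nums[mid]=12>8: swap nums[0],nums[5]; hi=4 → 8 3 5 13 4 12 9 10
nums[mid]=8=8: mid=1
nums[mid]=3<8: swap nums[0],nums[1]; lo=1,mid=2 → 3 8 5 13 4 12 9 10
nums[mid]=5<8: swap nums[1],nums[2]; lo=2,mid=3 → 3 5 8 13 4 12 9 10
nums[mid]=13>8: swap nums[3],nums[4]; hi=3 → 3 5 8 4 13 12 9 10
nums[mid]=4<8: swap nums[2],nums[3]; lo=3,mid=4 → 3 5 4 8 13 12 9 10
end: lo=3, hi=3; nums = 3 5 4 8 13 12 9 10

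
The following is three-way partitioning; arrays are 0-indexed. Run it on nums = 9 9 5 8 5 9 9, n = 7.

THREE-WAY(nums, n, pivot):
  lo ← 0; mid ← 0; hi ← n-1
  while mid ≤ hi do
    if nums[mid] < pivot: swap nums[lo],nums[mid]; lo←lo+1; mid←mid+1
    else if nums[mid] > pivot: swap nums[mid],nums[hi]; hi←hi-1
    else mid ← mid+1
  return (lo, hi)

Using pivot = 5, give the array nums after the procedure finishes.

lo=0 mid=0 hi=6
9>5: swap(0,6), hi=5 ⇒ 9 9 5 8 5 9 9
9>5: swap(0,5), hi=4 ⇒ 9 9 5 8 5 9 9
9>5: swap(0,4), hi=3 ⇒ 5 9 5 8 9 9 9
5=5: mid=1
9>5: swap(1,3), hi=2 ⇒ 5 8 5 9 9 9 9
8>5: swap(1,2), hi=1 ⇒ 5 5 8 9 9 9 9
5=5: mid=2
done. lo=0 hi=1; nums=5 5 8 9 9 9 9

5 5 8 9 9 9 9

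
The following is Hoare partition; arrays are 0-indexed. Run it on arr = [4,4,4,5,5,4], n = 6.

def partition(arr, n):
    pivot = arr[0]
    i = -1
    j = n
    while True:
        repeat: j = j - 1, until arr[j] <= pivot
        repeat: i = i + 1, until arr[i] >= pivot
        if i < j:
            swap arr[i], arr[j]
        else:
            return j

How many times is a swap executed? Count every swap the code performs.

2

pivot = arr[0] = 4; i = -1, j = 6
j→5 (arr[5]=4≤4), i→0 (arr[0]=4≥4); i<j, swap → [4,4,4,5,5,4]
j→2 (arr[2]=4≤4), i→1 (arr[1]=4≥4); i<j, swap → [4,4,4,5,5,4]
j→1, i→2; i≥j, return j=1. arr = [4,4,4,5,5,4]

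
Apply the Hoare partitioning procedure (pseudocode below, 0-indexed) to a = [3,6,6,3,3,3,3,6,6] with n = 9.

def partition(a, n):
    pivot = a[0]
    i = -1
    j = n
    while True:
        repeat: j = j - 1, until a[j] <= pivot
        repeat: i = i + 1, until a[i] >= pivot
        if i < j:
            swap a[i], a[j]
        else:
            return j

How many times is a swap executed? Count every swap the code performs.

3

pivot = a[0] = 3; i = -1, j = 9
j→6 (a[6]=3≤3), i→0 (a[0]=3≥3); i<j, swap → [3,6,6,3,3,3,3,6,6]
j→5 (a[5]=3≤3), i→1 (a[1]=6≥3); i<j, swap → [3,3,6,3,3,6,3,6,6]
j→4 (a[4]=3≤3), i→2 (a[2]=6≥3); i<j, swap → [3,3,3,3,6,6,3,6,6]
j→3, i→3; i≥j, return j=3. a = [3,3,3,3,6,6,3,6,6]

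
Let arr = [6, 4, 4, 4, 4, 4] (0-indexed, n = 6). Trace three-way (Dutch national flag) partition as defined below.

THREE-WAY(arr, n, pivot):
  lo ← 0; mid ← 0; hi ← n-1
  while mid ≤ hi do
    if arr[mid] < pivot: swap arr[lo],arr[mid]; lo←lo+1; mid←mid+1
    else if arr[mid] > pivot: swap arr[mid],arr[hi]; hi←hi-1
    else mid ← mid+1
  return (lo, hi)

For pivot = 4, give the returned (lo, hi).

(0, 4)

pivot = 4; lo=0, mid=0, hi=5
arr[mid]=6>4: swap arr[0],arr[5]; hi=4 → [4, 4, 4, 4, 4, 6]
arr[mid]=4=4: mid=1
arr[mid]=4=4: mid=2
arr[mid]=4=4: mid=3
arr[mid]=4=4: mid=4
arr[mid]=4=4: mid=5
end: lo=0, hi=4; arr = [4, 4, 4, 4, 4, 6]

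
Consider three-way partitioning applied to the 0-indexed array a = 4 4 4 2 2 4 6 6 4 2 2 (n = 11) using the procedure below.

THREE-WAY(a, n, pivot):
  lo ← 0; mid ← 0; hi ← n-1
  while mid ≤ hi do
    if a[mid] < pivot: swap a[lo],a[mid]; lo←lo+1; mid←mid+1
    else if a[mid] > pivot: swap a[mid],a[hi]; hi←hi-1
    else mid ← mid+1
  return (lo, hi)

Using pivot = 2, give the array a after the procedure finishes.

lo=0 mid=0 hi=10
4>2: swap(0,10), hi=9 ⇒ 2 4 4 2 2 4 6 6 4 2 4
2=2: mid=1
4>2: swap(1,9), hi=8 ⇒ 2 2 4 2 2 4 6 6 4 4 4
2=2: mid=2
4>2: swap(2,8), hi=7 ⇒ 2 2 4 2 2 4 6 6 4 4 4
4>2: swap(2,7), hi=6 ⇒ 2 2 6 2 2 4 6 4 4 4 4
6>2: swap(2,6), hi=5 ⇒ 2 2 6 2 2 4 6 4 4 4 4
6>2: swap(2,5), hi=4 ⇒ 2 2 4 2 2 6 6 4 4 4 4
4>2: swap(2,4), hi=3 ⇒ 2 2 2 2 4 6 6 4 4 4 4
2=2: mid=3
2=2: mid=4
done. lo=0 hi=3; a=2 2 2 2 4 6 6 4 4 4 4

2 2 2 2 4 6 6 4 4 4 4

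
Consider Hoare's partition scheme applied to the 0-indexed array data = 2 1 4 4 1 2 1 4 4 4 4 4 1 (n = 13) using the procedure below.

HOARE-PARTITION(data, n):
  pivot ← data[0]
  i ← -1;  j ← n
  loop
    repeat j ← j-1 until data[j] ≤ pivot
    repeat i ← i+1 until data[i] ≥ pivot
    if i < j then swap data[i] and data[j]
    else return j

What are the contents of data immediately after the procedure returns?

1 1 1 2 1 4 4 4 4 4 4 4 2

pivot=2
j stops at 12 (1), i stops at 0 (2); swap ⇒ 1 1 4 4 1 2 1 4 4 4 4 4 2
j stops at 6 (1), i stops at 2 (4); swap ⇒ 1 1 1 4 1 2 4 4 4 4 4 4 2
j stops at 5 (2), i stops at 3 (4); swap ⇒ 1 1 1 2 1 4 4 4 4 4 4 4 2
j stops at 4, i stops at 5; i≥j ⇒ return 4. data=1 1 1 2 1 4 4 4 4 4 4 4 2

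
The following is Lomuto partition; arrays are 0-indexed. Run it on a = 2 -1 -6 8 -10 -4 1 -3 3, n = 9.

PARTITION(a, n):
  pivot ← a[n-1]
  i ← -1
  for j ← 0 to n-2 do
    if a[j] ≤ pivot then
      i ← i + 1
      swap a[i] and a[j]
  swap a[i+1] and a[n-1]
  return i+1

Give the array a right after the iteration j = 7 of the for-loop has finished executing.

2 -1 -6 -10 -4 1 -3 8 3

pivot = a[8] = 3; i = -1
j=0: a[0]=2 ≤ 3 → i=0, swap a[0],a[0] (no change) → 2 -1 -6 8 -10 -4 1 -3 3
j=1: a[1]=-1 ≤ 3 → i=1, swap a[1],a[1] (no change) → 2 -1 -6 8 -10 -4 1 -3 3
j=2: a[2]=-6 ≤ 3 → i=2, swap a[2],a[2] (no change) → 2 -1 -6 8 -10 -4 1 -3 3
j=3: a[3]=8 > 3 → no swap
j=4: a[4]=-10 ≤ 3 → i=3, swap a[3],a[4] → 2 -1 -6 -10 8 -4 1 -3 3
j=5: a[5]=-4 ≤ 3 → i=4, swap a[4],a[5] → 2 -1 -6 -10 -4 8 1 -3 3
j=6: a[6]=1 ≤ 3 → i=5, swap a[5],a[6] → 2 -1 -6 -10 -4 1 8 -3 3
j=7: a[7]=-3 ≤ 3 → i=6, swap a[6],a[7] → 2 -1 -6 -10 -4 1 -3 8 3
(after j=7) a = 2 -1 -6 -10 -4 1 -3 8 3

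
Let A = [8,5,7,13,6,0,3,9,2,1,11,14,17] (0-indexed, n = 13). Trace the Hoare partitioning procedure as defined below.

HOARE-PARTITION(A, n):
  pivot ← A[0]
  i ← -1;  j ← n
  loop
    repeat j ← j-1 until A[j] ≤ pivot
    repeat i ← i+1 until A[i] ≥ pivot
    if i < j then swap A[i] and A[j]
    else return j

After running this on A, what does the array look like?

[1,5,7,2,6,0,3,9,13,8,11,14,17]

pivot=8
j stops at 9 (1), i stops at 0 (8); swap ⇒ [1,5,7,13,6,0,3,9,2,8,11,14,17]
j stops at 8 (2), i stops at 3 (13); swap ⇒ [1,5,7,2,6,0,3,9,13,8,11,14,17]
j stops at 6, i stops at 7; i≥j ⇒ return 6. A=[1,5,7,2,6,0,3,9,13,8,11,14,17]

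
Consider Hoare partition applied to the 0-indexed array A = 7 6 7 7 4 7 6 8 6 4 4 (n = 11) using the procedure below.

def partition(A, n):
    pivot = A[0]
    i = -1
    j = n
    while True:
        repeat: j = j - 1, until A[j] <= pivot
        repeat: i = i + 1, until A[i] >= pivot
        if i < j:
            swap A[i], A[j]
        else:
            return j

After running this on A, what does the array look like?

pivot=7
j stops at 10 (4), i stops at 0 (7); swap ⇒ 4 6 7 7 4 7 6 8 6 4 7
j stops at 9 (4), i stops at 2 (7); swap ⇒ 4 6 4 7 4 7 6 8 6 7 7
j stops at 8 (6), i stops at 3 (7); swap ⇒ 4 6 4 6 4 7 6 8 7 7 7
j stops at 6 (6), i stops at 5 (7); swap ⇒ 4 6 4 6 4 6 7 8 7 7 7
j stops at 5, i stops at 6; i≥j ⇒ return 5. A=4 6 4 6 4 6 7 8 7 7 7

4 6 4 6 4 6 7 8 7 7 7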